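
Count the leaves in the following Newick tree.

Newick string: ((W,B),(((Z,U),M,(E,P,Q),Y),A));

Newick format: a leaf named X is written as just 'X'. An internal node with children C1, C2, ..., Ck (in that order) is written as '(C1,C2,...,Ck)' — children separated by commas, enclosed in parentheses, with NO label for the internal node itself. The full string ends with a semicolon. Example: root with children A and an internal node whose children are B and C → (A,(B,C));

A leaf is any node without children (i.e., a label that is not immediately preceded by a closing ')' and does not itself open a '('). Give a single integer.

Newick: ((W,B),(((Z,U),M,(E,P,Q),Y),A));
Scan left-to-right; a leaf is any maximal label run not followed by '(':
  pos 2: leaf 'W' → count = 1
  pos 4: leaf 'B' → count = 2
  pos 10: leaf 'Z' → count = 3
  pos 12: leaf 'U' → count = 4
  pos 15: leaf 'M' → count = 5
  pos 18: leaf 'E' → count = 6
  pos 20: leaf 'P' → count = 7
  pos 22: leaf 'Q' → count = 8
  pos 25: leaf 'Y' → count = 9
  pos 28: leaf 'A' → count = 10
Total leaves: 10

Answer: 10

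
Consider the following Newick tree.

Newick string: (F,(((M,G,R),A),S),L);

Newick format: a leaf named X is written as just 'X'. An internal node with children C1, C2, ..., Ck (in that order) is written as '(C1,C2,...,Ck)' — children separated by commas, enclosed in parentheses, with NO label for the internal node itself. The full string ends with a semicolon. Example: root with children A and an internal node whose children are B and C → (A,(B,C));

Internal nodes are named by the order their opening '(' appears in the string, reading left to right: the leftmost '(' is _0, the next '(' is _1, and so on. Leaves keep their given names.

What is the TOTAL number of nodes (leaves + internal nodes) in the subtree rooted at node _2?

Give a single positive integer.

Answer: 6

Derivation:
Newick: (F,(((M,G,R),A),S),L);
Locate _2: it is the '(' at position 4 (the 3rd '(' reading left to right).
Query: subtree rooted at _2
_2: subtree_size = 1 + 5
  _3: subtree_size = 1 + 3
    M: subtree_size = 1 + 0
    G: subtree_size = 1 + 0
    R: subtree_size = 1 + 0
  A: subtree_size = 1 + 0
Total subtree size of _2: 6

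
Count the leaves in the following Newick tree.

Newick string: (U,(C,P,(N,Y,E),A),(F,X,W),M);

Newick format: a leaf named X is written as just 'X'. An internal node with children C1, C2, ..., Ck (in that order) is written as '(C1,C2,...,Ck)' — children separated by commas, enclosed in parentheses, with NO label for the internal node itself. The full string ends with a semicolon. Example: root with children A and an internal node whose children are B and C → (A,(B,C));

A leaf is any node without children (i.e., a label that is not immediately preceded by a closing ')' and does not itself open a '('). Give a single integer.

Answer: 11

Derivation:
Newick: (U,(C,P,(N,Y,E),A),(F,X,W),M);
Scan left-to-right; a leaf is any maximal label run not followed by '(':
  pos 1: leaf 'U' → count = 1
  pos 4: leaf 'C' → count = 2
  pos 6: leaf 'P' → count = 3
  pos 9: leaf 'N' → count = 4
  pos 11: leaf 'Y' → count = 5
  pos 13: leaf 'E' → count = 6
  pos 16: leaf 'A' → count = 7
  pos 20: leaf 'F' → count = 8
  pos 22: leaf 'X' → count = 9
  pos 24: leaf 'W' → count = 10
  pos 27: leaf 'M' → count = 11
Total leaves: 11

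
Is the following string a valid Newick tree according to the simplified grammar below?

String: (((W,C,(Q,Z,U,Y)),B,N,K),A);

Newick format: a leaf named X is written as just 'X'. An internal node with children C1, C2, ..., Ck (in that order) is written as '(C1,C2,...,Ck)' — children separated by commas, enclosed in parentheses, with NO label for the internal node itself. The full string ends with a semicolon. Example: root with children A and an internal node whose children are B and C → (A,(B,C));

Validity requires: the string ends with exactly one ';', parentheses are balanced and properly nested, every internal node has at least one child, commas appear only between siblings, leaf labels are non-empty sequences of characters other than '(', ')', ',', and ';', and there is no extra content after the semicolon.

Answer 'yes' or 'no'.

Answer: yes

Derivation:
Input: (((W,C,(Q,Z,U,Y)),B,N,K),A);
Paren balance: 4 '(' vs 4 ')' OK
Ends with single ';': True
Full parse: OK
Valid: True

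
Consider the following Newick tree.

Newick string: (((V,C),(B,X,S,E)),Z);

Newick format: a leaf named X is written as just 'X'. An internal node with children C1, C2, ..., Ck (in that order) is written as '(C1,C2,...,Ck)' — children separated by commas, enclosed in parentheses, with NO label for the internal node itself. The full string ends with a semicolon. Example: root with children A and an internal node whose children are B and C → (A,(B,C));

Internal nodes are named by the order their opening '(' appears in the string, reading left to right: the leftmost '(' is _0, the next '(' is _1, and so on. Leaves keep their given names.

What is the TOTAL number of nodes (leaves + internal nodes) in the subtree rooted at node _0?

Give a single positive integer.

Newick: (((V,C),(B,X,S,E)),Z);
Locate _0: it is the '(' at position 0 (the 1st '(' reading left to right).
Query: subtree rooted at _0
_0: subtree_size = 1 + 10
  _1: subtree_size = 1 + 8
    _2: subtree_size = 1 + 2
      V: subtree_size = 1 + 0
      C: subtree_size = 1 + 0
    _3: subtree_size = 1 + 4
      B: subtree_size = 1 + 0
      X: subtree_size = 1 + 0
      S: subtree_size = 1 + 0
      E: subtree_size = 1 + 0
  Z: subtree_size = 1 + 0
Total subtree size of _0: 11

Answer: 11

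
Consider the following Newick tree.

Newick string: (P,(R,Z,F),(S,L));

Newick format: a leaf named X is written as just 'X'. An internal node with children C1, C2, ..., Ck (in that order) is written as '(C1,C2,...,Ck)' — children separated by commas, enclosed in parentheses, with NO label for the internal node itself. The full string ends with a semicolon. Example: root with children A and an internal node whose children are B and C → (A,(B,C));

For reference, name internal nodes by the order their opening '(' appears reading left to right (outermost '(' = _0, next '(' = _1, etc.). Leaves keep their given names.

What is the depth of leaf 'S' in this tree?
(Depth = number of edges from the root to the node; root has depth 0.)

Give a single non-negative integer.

Answer: 2

Derivation:
Newick: (P,(R,Z,F),(S,L));
Naming internals by '(' encounter order: outermost '(' = _0, next = _1, ...
Query node: S
Path from root: _0 -> _2 -> S
Depth of S: 2 (number of edges from root)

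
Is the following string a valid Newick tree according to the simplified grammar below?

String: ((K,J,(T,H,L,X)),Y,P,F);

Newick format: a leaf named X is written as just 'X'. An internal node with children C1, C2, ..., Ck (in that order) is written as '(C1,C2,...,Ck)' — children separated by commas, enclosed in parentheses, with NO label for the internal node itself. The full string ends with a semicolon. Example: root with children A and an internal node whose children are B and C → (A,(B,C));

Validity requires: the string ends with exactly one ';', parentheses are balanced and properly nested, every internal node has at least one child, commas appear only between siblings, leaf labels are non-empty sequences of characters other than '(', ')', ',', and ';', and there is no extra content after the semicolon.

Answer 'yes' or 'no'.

Answer: yes

Derivation:
Input: ((K,J,(T,H,L,X)),Y,P,F);
Paren balance: 3 '(' vs 3 ')' OK
Ends with single ';': True
Full parse: OK
Valid: True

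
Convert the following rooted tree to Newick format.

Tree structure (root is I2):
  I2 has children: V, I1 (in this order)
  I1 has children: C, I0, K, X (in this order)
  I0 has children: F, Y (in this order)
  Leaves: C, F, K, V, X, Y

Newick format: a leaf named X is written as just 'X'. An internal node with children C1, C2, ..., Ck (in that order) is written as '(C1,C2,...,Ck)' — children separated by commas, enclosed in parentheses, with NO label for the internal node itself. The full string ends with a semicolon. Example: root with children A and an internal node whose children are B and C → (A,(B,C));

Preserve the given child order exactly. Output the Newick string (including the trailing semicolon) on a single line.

Answer: (V,(C,(F,Y),K,X));

Derivation:
internal I2 with children ['V', 'I1']
  leaf 'V' → 'V'
  internal I1 with children ['C', 'I0', 'K', 'X']
    leaf 'C' → 'C'
    internal I0 with children ['F', 'Y']
      leaf 'F' → 'F'
      leaf 'Y' → 'Y'
    → '(F,Y)'
    leaf 'K' → 'K'
    leaf 'X' → 'X'
  → '(C,(F,Y),K,X)'
→ '(V,(C,(F,Y),K,X))'
Final: (V,(C,(F,Y),K,X));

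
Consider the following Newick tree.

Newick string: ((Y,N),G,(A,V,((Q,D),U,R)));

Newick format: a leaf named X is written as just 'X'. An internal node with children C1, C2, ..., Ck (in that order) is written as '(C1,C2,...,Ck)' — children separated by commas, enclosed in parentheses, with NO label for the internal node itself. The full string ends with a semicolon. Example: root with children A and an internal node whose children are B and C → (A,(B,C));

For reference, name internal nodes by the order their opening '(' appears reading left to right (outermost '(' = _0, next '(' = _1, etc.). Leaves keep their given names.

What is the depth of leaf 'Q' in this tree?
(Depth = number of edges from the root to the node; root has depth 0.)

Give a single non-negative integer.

Answer: 4

Derivation:
Newick: ((Y,N),G,(A,V,((Q,D),U,R)));
Naming internals by '(' encounter order: outermost '(' = _0, next = _1, ...
Query node: Q
Path from root: _0 -> _2 -> _3 -> _4 -> Q
Depth of Q: 4 (number of edges from root)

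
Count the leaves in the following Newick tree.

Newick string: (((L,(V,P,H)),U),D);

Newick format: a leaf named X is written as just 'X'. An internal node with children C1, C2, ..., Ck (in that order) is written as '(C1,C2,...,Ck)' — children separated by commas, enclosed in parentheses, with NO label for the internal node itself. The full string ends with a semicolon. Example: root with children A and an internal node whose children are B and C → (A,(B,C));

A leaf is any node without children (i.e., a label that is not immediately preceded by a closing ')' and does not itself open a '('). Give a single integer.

Newick: (((L,(V,P,H)),U),D);
Scan left-to-right; a leaf is any maximal label run not followed by '(':
  pos 3: leaf 'L' → count = 1
  pos 6: leaf 'V' → count = 2
  pos 8: leaf 'P' → count = 3
  pos 10: leaf 'H' → count = 4
  pos 14: leaf 'U' → count = 5
  pos 17: leaf 'D' → count = 6
Total leaves: 6

Answer: 6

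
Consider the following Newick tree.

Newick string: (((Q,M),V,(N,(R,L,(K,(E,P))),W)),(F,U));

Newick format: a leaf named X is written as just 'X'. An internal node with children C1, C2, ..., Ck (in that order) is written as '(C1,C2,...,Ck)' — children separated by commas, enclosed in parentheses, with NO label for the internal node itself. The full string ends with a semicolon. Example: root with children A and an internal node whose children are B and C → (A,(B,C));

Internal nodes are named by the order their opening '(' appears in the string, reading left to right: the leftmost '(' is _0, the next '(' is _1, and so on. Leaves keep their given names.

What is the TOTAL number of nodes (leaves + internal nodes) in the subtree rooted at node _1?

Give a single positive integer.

Newick: (((Q,M),V,(N,(R,L,(K,(E,P))),W)),(F,U));
Locate _1: it is the '(' at position 1 (the 2nd '(' reading left to right).
Query: subtree rooted at _1
_1: subtree_size = 1 + 15
  _2: subtree_size = 1 + 2
    Q: subtree_size = 1 + 0
    M: subtree_size = 1 + 0
  V: subtree_size = 1 + 0
  _3: subtree_size = 1 + 10
    N: subtree_size = 1 + 0
    _4: subtree_size = 1 + 7
      R: subtree_size = 1 + 0
      L: subtree_size = 1 + 0
      _5: subtree_size = 1 + 4
        K: subtree_size = 1 + 0
        _6: subtree_size = 1 + 2
          E: subtree_size = 1 + 0
          P: subtree_size = 1 + 0
    W: subtree_size = 1 + 0
Total subtree size of _1: 16

Answer: 16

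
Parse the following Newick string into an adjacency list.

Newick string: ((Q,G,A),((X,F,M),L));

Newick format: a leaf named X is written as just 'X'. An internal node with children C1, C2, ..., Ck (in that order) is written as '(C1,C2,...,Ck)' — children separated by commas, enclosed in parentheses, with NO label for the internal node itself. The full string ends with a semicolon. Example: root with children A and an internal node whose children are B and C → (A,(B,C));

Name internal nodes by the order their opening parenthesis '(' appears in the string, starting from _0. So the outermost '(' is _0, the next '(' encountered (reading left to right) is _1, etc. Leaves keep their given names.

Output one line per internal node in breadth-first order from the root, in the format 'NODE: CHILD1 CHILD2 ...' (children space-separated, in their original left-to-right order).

Input: ((Q,G,A),((X,F,M),L));
Scanning left-to-right, naming '(' by encounter order:
  pos 0: '(' -> open internal node _0 (depth 1)
  pos 1: '(' -> open internal node _1 (depth 2)
  pos 7: ')' -> close internal node _1 (now at depth 1)
  pos 9: '(' -> open internal node _2 (depth 2)
  pos 10: '(' -> open internal node _3 (depth 3)
  pos 16: ')' -> close internal node _3 (now at depth 2)
  pos 19: ')' -> close internal node _2 (now at depth 1)
  pos 20: ')' -> close internal node _0 (now at depth 0)
Total internal nodes: 4
BFS adjacency from root:
  _0: _1 _2
  _1: Q G A
  _2: _3 L
  _3: X F M

Answer: _0: _1 _2
_1: Q G A
_2: _3 L
_3: X F M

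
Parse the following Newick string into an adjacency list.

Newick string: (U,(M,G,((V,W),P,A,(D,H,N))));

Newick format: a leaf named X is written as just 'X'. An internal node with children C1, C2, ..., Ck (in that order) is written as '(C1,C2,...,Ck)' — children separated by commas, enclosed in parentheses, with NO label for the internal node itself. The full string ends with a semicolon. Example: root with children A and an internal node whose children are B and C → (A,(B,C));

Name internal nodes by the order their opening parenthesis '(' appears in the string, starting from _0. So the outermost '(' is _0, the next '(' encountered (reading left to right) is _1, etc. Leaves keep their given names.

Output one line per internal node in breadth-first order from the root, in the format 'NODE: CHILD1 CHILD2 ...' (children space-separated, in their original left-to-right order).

Answer: _0: U _1
_1: M G _2
_2: _3 P A _4
_3: V W
_4: D H N

Derivation:
Input: (U,(M,G,((V,W),P,A,(D,H,N))));
Scanning left-to-right, naming '(' by encounter order:
  pos 0: '(' -> open internal node _0 (depth 1)
  pos 3: '(' -> open internal node _1 (depth 2)
  pos 8: '(' -> open internal node _2 (depth 3)
  pos 9: '(' -> open internal node _3 (depth 4)
  pos 13: ')' -> close internal node _3 (now at depth 3)
  pos 19: '(' -> open internal node _4 (depth 4)
  pos 25: ')' -> close internal node _4 (now at depth 3)
  pos 26: ')' -> close internal node _2 (now at depth 2)
  pos 27: ')' -> close internal node _1 (now at depth 1)
  pos 28: ')' -> close internal node _0 (now at depth 0)
Total internal nodes: 5
BFS adjacency from root:
  _0: U _1
  _1: M G _2
  _2: _3 P A _4
  _3: V W
  _4: D H N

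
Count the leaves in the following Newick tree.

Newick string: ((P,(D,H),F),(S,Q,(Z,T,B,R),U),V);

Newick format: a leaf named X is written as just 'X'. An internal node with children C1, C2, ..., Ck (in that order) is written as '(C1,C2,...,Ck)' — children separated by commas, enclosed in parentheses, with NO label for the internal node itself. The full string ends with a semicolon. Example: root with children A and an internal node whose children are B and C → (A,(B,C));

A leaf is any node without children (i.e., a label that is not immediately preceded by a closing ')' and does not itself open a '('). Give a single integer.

Answer: 12

Derivation:
Newick: ((P,(D,H),F),(S,Q,(Z,T,B,R),U),V);
Scan left-to-right; a leaf is any maximal label run not followed by '(':
  pos 2: leaf 'P' → count = 1
  pos 5: leaf 'D' → count = 2
  pos 7: leaf 'H' → count = 3
  pos 10: leaf 'F' → count = 4
  pos 14: leaf 'S' → count = 5
  pos 16: leaf 'Q' → count = 6
  pos 19: leaf 'Z' → count = 7
  pos 21: leaf 'T' → count = 8
  pos 23: leaf 'B' → count = 9
  pos 25: leaf 'R' → count = 10
  pos 28: leaf 'U' → count = 11
  pos 31: leaf 'V' → count = 12
Total leaves: 12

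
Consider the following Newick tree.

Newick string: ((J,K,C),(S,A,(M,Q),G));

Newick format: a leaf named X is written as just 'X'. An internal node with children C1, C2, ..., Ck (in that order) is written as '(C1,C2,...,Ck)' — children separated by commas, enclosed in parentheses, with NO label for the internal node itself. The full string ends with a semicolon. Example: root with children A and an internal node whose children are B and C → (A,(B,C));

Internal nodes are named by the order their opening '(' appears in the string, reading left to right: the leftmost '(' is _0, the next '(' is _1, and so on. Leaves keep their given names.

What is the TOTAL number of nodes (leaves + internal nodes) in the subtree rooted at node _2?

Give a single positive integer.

Newick: ((J,K,C),(S,A,(M,Q),G));
Locate _2: it is the '(' at position 9 (the 3rd '(' reading left to right).
Query: subtree rooted at _2
_2: subtree_size = 1 + 6
  S: subtree_size = 1 + 0
  A: subtree_size = 1 + 0
  _3: subtree_size = 1 + 2
    M: subtree_size = 1 + 0
    Q: subtree_size = 1 + 0
  G: subtree_size = 1 + 0
Total subtree size of _2: 7

Answer: 7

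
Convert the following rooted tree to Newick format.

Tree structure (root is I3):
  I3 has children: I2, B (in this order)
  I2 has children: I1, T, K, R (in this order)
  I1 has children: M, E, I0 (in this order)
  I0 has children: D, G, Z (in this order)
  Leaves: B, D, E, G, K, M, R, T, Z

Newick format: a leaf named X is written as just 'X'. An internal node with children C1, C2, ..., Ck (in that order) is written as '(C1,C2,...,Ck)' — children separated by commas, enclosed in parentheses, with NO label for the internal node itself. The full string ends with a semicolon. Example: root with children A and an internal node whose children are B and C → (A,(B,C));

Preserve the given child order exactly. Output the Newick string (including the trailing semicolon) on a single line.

Answer: (((M,E,(D,G,Z)),T,K,R),B);

Derivation:
internal I3 with children ['I2', 'B']
  internal I2 with children ['I1', 'T', 'K', 'R']
    internal I1 with children ['M', 'E', 'I0']
      leaf 'M' → 'M'
      leaf 'E' → 'E'
      internal I0 with children ['D', 'G', 'Z']
        leaf 'D' → 'D'
        leaf 'G' → 'G'
        leaf 'Z' → 'Z'
      → '(D,G,Z)'
    → '(M,E,(D,G,Z))'
    leaf 'T' → 'T'
    leaf 'K' → 'K'
    leaf 'R' → 'R'
  → '((M,E,(D,G,Z)),T,K,R)'
  leaf 'B' → 'B'
→ '(((M,E,(D,G,Z)),T,K,R),B)'
Final: (((M,E,(D,G,Z)),T,K,R),B);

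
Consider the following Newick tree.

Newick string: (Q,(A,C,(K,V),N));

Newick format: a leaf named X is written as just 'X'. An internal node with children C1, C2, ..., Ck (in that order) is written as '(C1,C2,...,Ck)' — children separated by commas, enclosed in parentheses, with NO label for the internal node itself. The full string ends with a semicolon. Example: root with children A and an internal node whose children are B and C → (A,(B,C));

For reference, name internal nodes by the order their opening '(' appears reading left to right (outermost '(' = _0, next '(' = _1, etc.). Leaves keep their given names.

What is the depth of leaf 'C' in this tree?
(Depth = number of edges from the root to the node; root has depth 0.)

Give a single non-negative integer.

Newick: (Q,(A,C,(K,V),N));
Naming internals by '(' encounter order: outermost '(' = _0, next = _1, ...
Query node: C
Path from root: _0 -> _1 -> C
Depth of C: 2 (number of edges from root)

Answer: 2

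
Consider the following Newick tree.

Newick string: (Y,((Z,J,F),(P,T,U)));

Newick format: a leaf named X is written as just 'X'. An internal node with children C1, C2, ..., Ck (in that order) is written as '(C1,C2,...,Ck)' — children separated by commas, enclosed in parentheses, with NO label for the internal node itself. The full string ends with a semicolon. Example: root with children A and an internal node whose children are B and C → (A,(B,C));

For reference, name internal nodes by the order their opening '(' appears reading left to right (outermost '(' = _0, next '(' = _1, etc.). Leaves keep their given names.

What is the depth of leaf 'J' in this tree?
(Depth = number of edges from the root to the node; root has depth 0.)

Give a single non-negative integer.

Newick: (Y,((Z,J,F),(P,T,U)));
Naming internals by '(' encounter order: outermost '(' = _0, next = _1, ...
Query node: J
Path from root: _0 -> _1 -> _2 -> J
Depth of J: 3 (number of edges from root)

Answer: 3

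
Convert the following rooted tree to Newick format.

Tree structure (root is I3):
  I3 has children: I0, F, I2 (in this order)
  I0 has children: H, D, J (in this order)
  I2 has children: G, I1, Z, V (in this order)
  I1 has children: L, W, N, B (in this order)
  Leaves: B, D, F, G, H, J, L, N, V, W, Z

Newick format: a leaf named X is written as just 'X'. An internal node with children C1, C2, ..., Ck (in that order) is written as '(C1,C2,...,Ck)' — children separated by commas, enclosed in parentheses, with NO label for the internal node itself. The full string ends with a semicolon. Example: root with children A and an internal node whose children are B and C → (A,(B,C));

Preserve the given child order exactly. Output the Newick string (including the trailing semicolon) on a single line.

Answer: ((H,D,J),F,(G,(L,W,N,B),Z,V));

Derivation:
internal I3 with children ['I0', 'F', 'I2']
  internal I0 with children ['H', 'D', 'J']
    leaf 'H' → 'H'
    leaf 'D' → 'D'
    leaf 'J' → 'J'
  → '(H,D,J)'
  leaf 'F' → 'F'
  internal I2 with children ['G', 'I1', 'Z', 'V']
    leaf 'G' → 'G'
    internal I1 with children ['L', 'W', 'N', 'B']
      leaf 'L' → 'L'
      leaf 'W' → 'W'
      leaf 'N' → 'N'
      leaf 'B' → 'B'
    → '(L,W,N,B)'
    leaf 'Z' → 'Z'
    leaf 'V' → 'V'
  → '(G,(L,W,N,B),Z,V)'
→ '((H,D,J),F,(G,(L,W,N,B),Z,V))'
Final: ((H,D,J),F,(G,(L,W,N,B),Z,V));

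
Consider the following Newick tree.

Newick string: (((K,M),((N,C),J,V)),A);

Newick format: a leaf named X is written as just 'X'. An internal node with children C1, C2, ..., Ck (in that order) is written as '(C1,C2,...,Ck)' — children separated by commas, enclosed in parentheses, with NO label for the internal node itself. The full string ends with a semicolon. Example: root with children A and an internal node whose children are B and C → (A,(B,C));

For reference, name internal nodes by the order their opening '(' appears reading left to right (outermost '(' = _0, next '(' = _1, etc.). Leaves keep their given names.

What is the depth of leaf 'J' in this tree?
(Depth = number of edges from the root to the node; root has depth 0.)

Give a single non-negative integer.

Newick: (((K,M),((N,C),J,V)),A);
Naming internals by '(' encounter order: outermost '(' = _0, next = _1, ...
Query node: J
Path from root: _0 -> _1 -> _3 -> J
Depth of J: 3 (number of edges from root)

Answer: 3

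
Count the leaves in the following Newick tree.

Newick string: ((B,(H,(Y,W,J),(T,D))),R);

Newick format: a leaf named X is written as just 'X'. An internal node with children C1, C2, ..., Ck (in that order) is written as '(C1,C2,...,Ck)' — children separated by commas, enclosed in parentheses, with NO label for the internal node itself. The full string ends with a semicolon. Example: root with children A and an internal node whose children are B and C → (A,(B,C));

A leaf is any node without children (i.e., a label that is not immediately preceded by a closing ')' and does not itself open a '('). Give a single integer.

Newick: ((B,(H,(Y,W,J),(T,D))),R);
Scan left-to-right; a leaf is any maximal label run not followed by '(':
  pos 2: leaf 'B' → count = 1
  pos 5: leaf 'H' → count = 2
  pos 8: leaf 'Y' → count = 3
  pos 10: leaf 'W' → count = 4
  pos 12: leaf 'J' → count = 5
  pos 16: leaf 'T' → count = 6
  pos 18: leaf 'D' → count = 7
  pos 23: leaf 'R' → count = 8
Total leaves: 8

Answer: 8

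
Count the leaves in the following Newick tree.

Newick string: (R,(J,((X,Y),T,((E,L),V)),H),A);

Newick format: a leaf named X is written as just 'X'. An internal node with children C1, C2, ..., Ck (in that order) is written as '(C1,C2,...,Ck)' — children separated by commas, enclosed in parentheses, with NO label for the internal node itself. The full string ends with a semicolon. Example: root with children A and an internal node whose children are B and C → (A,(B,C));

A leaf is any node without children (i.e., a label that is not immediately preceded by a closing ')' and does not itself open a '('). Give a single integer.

Newick: (R,(J,((X,Y),T,((E,L),V)),H),A);
Scan left-to-right; a leaf is any maximal label run not followed by '(':
  pos 1: leaf 'R' → count = 1
  pos 4: leaf 'J' → count = 2
  pos 8: leaf 'X' → count = 3
  pos 10: leaf 'Y' → count = 4
  pos 13: leaf 'T' → count = 5
  pos 17: leaf 'E' → count = 6
  pos 19: leaf 'L' → count = 7
  pos 22: leaf 'V' → count = 8
  pos 26: leaf 'H' → count = 9
  pos 29: leaf 'A' → count = 10
Total leaves: 10

Answer: 10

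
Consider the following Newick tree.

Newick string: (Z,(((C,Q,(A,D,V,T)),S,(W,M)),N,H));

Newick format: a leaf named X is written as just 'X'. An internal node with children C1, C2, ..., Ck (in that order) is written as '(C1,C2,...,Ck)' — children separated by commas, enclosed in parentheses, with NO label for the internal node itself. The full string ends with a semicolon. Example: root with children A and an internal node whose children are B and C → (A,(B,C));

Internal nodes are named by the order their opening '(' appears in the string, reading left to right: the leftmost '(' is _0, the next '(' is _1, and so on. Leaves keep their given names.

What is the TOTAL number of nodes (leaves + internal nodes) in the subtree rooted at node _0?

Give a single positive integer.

Newick: (Z,(((C,Q,(A,D,V,T)),S,(W,M)),N,H));
Locate _0: it is the '(' at position 0 (the 1st '(' reading left to right).
Query: subtree rooted at _0
_0: subtree_size = 1 + 17
  Z: subtree_size = 1 + 0
  _1: subtree_size = 1 + 15
    _2: subtree_size = 1 + 12
      _3: subtree_size = 1 + 7
        C: subtree_size = 1 + 0
        Q: subtree_size = 1 + 0
        _4: subtree_size = 1 + 4
          A: subtree_size = 1 + 0
          D: subtree_size = 1 + 0
          V: subtree_size = 1 + 0
          T: subtree_size = 1 + 0
      S: subtree_size = 1 + 0
      _5: subtree_size = 1 + 2
        W: subtree_size = 1 + 0
        M: subtree_size = 1 + 0
    N: subtree_size = 1 + 0
    H: subtree_size = 1 + 0
Total subtree size of _0: 18

Answer: 18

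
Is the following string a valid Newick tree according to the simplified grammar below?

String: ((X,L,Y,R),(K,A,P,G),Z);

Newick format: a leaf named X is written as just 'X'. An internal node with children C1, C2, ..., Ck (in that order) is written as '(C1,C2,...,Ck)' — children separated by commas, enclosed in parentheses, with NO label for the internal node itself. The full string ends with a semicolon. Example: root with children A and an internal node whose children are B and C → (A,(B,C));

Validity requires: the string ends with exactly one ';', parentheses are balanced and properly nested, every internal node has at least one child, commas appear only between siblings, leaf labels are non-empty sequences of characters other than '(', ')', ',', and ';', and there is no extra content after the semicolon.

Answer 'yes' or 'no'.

Input: ((X,L,Y,R),(K,A,P,G),Z);
Paren balance: 3 '(' vs 3 ')' OK
Ends with single ';': True
Full parse: OK
Valid: True

Answer: yes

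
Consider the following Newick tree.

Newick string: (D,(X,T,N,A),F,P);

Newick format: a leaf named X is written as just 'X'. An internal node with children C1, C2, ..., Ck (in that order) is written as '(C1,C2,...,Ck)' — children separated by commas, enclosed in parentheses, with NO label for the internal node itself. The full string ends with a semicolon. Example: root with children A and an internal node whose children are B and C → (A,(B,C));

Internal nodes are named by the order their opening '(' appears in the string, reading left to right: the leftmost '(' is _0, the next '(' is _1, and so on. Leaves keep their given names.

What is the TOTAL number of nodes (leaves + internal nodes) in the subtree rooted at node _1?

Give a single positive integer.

Answer: 5

Derivation:
Newick: (D,(X,T,N,A),F,P);
Locate _1: it is the '(' at position 3 (the 2nd '(' reading left to right).
Query: subtree rooted at _1
_1: subtree_size = 1 + 4
  X: subtree_size = 1 + 0
  T: subtree_size = 1 + 0
  N: subtree_size = 1 + 0
  A: subtree_size = 1 + 0
Total subtree size of _1: 5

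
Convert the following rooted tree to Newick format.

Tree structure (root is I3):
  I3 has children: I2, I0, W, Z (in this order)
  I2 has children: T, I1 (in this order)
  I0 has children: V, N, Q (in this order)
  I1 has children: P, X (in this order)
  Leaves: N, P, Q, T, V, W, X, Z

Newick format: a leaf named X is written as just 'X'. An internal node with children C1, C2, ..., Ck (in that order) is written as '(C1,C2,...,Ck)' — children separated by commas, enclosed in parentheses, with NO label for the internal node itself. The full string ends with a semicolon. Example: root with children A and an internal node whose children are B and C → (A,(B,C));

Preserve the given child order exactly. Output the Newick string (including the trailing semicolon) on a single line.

internal I3 with children ['I2', 'I0', 'W', 'Z']
  internal I2 with children ['T', 'I1']
    leaf 'T' → 'T'
    internal I1 with children ['P', 'X']
      leaf 'P' → 'P'
      leaf 'X' → 'X'
    → '(P,X)'
  → '(T,(P,X))'
  internal I0 with children ['V', 'N', 'Q']
    leaf 'V' → 'V'
    leaf 'N' → 'N'
    leaf 'Q' → 'Q'
  → '(V,N,Q)'
  leaf 'W' → 'W'
  leaf 'Z' → 'Z'
→ '((T,(P,X)),(V,N,Q),W,Z)'
Final: ((T,(P,X)),(V,N,Q),W,Z);

Answer: ((T,(P,X)),(V,N,Q),W,Z);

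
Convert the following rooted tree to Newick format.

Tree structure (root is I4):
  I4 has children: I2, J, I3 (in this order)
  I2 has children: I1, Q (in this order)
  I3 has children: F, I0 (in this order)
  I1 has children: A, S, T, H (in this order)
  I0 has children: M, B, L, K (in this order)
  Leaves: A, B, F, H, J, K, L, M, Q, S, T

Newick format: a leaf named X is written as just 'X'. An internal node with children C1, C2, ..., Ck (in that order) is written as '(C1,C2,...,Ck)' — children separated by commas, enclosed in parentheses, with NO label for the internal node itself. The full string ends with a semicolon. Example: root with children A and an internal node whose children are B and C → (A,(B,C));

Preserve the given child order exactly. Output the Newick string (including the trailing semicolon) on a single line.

internal I4 with children ['I2', 'J', 'I3']
  internal I2 with children ['I1', 'Q']
    internal I1 with children ['A', 'S', 'T', 'H']
      leaf 'A' → 'A'
      leaf 'S' → 'S'
      leaf 'T' → 'T'
      leaf 'H' → 'H'
    → '(A,S,T,H)'
    leaf 'Q' → 'Q'
  → '((A,S,T,H),Q)'
  leaf 'J' → 'J'
  internal I3 with children ['F', 'I0']
    leaf 'F' → 'F'
    internal I0 with children ['M', 'B', 'L', 'K']
      leaf 'M' → 'M'
      leaf 'B' → 'B'
      leaf 'L' → 'L'
      leaf 'K' → 'K'
    → '(M,B,L,K)'
  → '(F,(M,B,L,K))'
→ '(((A,S,T,H),Q),J,(F,(M,B,L,K)))'
Final: (((A,S,T,H),Q),J,(F,(M,B,L,K)));

Answer: (((A,S,T,H),Q),J,(F,(M,B,L,K)));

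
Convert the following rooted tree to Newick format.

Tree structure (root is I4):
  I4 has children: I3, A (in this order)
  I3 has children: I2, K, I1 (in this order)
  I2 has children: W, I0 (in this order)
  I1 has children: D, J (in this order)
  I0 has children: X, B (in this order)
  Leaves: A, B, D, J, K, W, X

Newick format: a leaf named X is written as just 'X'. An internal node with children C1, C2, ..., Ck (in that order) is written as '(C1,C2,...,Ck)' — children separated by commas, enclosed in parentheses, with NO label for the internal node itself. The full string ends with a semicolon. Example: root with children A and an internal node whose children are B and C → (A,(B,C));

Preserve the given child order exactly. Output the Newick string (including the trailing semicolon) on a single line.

internal I4 with children ['I3', 'A']
  internal I3 with children ['I2', 'K', 'I1']
    internal I2 with children ['W', 'I0']
      leaf 'W' → 'W'
      internal I0 with children ['X', 'B']
        leaf 'X' → 'X'
        leaf 'B' → 'B'
      → '(X,B)'
    → '(W,(X,B))'
    leaf 'K' → 'K'
    internal I1 with children ['D', 'J']
      leaf 'D' → 'D'
      leaf 'J' → 'J'
    → '(D,J)'
  → '((W,(X,B)),K,(D,J))'
  leaf 'A' → 'A'
→ '(((W,(X,B)),K,(D,J)),A)'
Final: (((W,(X,B)),K,(D,J)),A);

Answer: (((W,(X,B)),K,(D,J)),A);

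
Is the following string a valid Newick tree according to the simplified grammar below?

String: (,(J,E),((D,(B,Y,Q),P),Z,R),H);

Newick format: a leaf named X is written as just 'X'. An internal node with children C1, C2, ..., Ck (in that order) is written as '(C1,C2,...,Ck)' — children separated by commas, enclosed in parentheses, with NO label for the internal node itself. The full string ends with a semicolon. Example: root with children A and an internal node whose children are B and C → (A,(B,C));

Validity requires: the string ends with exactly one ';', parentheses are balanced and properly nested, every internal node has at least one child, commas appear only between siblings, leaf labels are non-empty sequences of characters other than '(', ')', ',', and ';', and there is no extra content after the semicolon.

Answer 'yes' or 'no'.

Answer: no

Derivation:
Input: (,(J,E),((D,(B,Y,Q),P),Z,R),H);
Paren balance: 5 '(' vs 5 ')' OK
Ends with single ';': True
Full parse: FAILS (empty leaf label at pos 1)
Valid: False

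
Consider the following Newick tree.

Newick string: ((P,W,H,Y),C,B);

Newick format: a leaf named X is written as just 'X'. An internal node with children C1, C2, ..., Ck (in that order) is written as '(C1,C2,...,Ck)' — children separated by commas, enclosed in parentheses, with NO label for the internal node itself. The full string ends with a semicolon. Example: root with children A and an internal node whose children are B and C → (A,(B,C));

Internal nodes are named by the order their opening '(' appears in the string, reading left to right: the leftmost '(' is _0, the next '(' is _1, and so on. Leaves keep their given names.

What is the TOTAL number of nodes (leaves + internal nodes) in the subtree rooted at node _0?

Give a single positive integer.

Answer: 8

Derivation:
Newick: ((P,W,H,Y),C,B);
Locate _0: it is the '(' at position 0 (the 1st '(' reading left to right).
Query: subtree rooted at _0
_0: subtree_size = 1 + 7
  _1: subtree_size = 1 + 4
    P: subtree_size = 1 + 0
    W: subtree_size = 1 + 0
    H: subtree_size = 1 + 0
    Y: subtree_size = 1 + 0
  C: subtree_size = 1 + 0
  B: subtree_size = 1 + 0
Total subtree size of _0: 8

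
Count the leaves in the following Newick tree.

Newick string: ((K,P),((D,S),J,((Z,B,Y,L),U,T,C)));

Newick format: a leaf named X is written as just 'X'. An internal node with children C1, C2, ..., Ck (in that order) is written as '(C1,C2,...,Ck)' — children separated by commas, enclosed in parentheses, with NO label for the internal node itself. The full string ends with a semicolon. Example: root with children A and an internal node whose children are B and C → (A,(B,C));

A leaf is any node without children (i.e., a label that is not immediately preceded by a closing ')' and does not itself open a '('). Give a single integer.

Answer: 12

Derivation:
Newick: ((K,P),((D,S),J,((Z,B,Y,L),U,T,C)));
Scan left-to-right; a leaf is any maximal label run not followed by '(':
  pos 2: leaf 'K' → count = 1
  pos 4: leaf 'P' → count = 2
  pos 9: leaf 'D' → count = 3
  pos 11: leaf 'S' → count = 4
  pos 14: leaf 'J' → count = 5
  pos 18: leaf 'Z' → count = 6
  pos 20: leaf 'B' → count = 7
  pos 22: leaf 'Y' → count = 8
  pos 24: leaf 'L' → count = 9
  pos 27: leaf 'U' → count = 10
  pos 29: leaf 'T' → count = 11
  pos 31: leaf 'C' → count = 12
Total leaves: 12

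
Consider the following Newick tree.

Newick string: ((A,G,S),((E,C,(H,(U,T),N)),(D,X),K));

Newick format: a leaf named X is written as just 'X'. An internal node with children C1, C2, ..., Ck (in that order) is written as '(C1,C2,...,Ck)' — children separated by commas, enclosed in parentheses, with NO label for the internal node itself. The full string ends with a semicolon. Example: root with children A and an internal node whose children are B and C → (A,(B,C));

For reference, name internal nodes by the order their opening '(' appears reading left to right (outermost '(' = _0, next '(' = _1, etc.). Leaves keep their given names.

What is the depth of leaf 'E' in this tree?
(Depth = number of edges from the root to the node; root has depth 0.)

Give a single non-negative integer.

Newick: ((A,G,S),((E,C,(H,(U,T),N)),(D,X),K));
Naming internals by '(' encounter order: outermost '(' = _0, next = _1, ...
Query node: E
Path from root: _0 -> _2 -> _3 -> E
Depth of E: 3 (number of edges from root)

Answer: 3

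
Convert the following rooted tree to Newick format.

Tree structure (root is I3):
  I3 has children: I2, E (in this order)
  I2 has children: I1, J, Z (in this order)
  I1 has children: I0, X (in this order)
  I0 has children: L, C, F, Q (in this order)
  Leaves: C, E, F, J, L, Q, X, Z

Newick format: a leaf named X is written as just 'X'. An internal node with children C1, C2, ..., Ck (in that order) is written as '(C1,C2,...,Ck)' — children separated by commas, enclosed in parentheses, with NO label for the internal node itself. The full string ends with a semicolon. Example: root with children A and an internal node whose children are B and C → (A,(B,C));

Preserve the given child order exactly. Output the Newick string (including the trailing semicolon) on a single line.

Answer: ((((L,C,F,Q),X),J,Z),E);

Derivation:
internal I3 with children ['I2', 'E']
  internal I2 with children ['I1', 'J', 'Z']
    internal I1 with children ['I0', 'X']
      internal I0 with children ['L', 'C', 'F', 'Q']
        leaf 'L' → 'L'
        leaf 'C' → 'C'
        leaf 'F' → 'F'
        leaf 'Q' → 'Q'
      → '(L,C,F,Q)'
      leaf 'X' → 'X'
    → '((L,C,F,Q),X)'
    leaf 'J' → 'J'
    leaf 'Z' → 'Z'
  → '(((L,C,F,Q),X),J,Z)'
  leaf 'E' → 'E'
→ '((((L,C,F,Q),X),J,Z),E)'
Final: ((((L,C,F,Q),X),J,Z),E);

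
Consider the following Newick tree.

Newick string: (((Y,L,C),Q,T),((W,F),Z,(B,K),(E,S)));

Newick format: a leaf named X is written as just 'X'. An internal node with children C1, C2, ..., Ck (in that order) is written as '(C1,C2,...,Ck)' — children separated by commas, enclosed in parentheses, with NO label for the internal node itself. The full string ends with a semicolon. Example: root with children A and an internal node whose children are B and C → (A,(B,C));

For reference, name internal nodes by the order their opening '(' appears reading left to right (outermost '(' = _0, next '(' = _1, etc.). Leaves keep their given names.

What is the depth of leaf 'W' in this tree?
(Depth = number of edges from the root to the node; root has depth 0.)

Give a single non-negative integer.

Newick: (((Y,L,C),Q,T),((W,F),Z,(B,K),(E,S)));
Naming internals by '(' encounter order: outermost '(' = _0, next = _1, ...
Query node: W
Path from root: _0 -> _3 -> _4 -> W
Depth of W: 3 (number of edges from root)

Answer: 3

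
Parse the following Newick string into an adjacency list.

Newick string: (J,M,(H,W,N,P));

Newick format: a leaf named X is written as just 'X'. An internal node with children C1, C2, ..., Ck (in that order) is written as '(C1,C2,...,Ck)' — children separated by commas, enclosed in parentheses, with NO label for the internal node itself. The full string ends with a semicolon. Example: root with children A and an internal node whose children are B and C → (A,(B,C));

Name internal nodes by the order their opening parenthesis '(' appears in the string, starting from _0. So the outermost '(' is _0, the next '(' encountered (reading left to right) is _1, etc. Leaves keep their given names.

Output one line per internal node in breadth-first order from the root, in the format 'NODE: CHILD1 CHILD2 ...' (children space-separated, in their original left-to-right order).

Input: (J,M,(H,W,N,P));
Scanning left-to-right, naming '(' by encounter order:
  pos 0: '(' -> open internal node _0 (depth 1)
  pos 5: '(' -> open internal node _1 (depth 2)
  pos 13: ')' -> close internal node _1 (now at depth 1)
  pos 14: ')' -> close internal node _0 (now at depth 0)
Total internal nodes: 2
BFS adjacency from root:
  _0: J M _1
  _1: H W N P

Answer: _0: J M _1
_1: H W N P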